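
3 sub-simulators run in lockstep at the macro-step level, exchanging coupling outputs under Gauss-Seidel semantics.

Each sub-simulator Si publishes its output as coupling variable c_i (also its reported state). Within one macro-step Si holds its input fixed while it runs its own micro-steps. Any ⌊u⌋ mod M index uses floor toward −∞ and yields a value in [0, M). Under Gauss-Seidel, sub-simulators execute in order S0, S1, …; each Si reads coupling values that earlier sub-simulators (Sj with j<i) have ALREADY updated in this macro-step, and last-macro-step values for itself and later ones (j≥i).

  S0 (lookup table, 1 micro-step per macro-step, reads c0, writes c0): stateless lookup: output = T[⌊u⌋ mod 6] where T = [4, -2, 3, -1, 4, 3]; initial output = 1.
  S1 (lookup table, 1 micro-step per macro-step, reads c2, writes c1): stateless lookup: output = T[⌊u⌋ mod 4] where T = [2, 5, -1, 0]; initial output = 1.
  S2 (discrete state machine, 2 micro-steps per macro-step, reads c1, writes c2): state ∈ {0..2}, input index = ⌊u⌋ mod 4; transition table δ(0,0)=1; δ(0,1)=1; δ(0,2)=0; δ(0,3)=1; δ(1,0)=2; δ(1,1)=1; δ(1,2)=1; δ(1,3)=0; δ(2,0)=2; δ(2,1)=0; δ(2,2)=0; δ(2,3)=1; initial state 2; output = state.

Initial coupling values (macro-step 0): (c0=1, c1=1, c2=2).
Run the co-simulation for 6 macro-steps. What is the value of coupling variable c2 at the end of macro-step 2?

macro 1: S0 reads c0=1 → after 1×micro: -2; S1 reads c2=2 → after 1×micro: -1; S2 reads c1=-1 → after 2×micro: 0 ⇒ (c0=-2, c1=-1, c2=0)
macro 2: S0 reads c0=-2 → after 1×micro: 4; S1 reads c2=0 → after 1×micro: 2; S2 reads c1=2 → after 2×micro: 0 ⇒ (c0=4, c1=2, c2=0)
macro 3: S0 reads c0=4 → after 1×micro: 4; S1 reads c2=0 → after 1×micro: 2; S2 reads c1=2 → after 2×micro: 0 ⇒ (c0=4, c1=2, c2=0)
macro 4: S0 reads c0=4 → after 1×micro: 4; S1 reads c2=0 → after 1×micro: 2; S2 reads c1=2 → after 2×micro: 0 ⇒ (c0=4, c1=2, c2=0)
macro 5: S0 reads c0=4 → after 1×micro: 4; S1 reads c2=0 → after 1×micro: 2; S2 reads c1=2 → after 2×micro: 0 ⇒ (c0=4, c1=2, c2=0)
macro 6: S0 reads c0=4 → after 1×micro: 4; S1 reads c2=0 → after 1×micro: 2; S2 reads c1=2 → after 2×micro: 0 ⇒ (c0=4, c1=2, c2=0)

c2 at macro-step 2 = 0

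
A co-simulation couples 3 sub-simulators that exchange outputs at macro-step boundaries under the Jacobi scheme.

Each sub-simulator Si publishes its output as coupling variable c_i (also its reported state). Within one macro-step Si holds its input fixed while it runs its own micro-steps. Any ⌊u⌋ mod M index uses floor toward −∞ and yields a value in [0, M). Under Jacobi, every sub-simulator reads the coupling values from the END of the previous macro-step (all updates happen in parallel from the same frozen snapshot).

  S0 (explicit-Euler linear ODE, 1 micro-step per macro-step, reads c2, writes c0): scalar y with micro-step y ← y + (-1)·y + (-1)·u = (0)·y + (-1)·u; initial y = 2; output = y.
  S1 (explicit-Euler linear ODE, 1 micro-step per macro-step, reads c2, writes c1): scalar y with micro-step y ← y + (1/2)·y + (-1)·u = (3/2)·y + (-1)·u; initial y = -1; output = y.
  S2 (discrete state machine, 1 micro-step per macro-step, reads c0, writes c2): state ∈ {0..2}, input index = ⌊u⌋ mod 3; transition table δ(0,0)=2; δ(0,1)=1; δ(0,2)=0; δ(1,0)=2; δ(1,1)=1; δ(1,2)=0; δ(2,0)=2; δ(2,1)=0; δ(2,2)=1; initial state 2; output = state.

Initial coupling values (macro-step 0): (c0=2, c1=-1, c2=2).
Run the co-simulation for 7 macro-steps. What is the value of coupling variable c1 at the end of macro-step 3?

c1 at macro-step 3 = -83/8

macro 1: S0 reads c2=2 → after 1×micro: -2; S1 reads c2=2 → after 1×micro: -7/2; S2 reads c0=2 → after 1×micro: 1 ⇒ (c0=-2, c1=-7/2, c2=1)
macro 2: S0 reads c2=1 → after 1×micro: -1; S1 reads c2=1 → after 1×micro: -25/4; S2 reads c0=-2 → after 1×micro: 1 ⇒ (c0=-1, c1=-25/4, c2=1)
macro 3: S0 reads c2=1 → after 1×micro: -1; S1 reads c2=1 → after 1×micro: -83/8; S2 reads c0=-1 → after 1×micro: 0 ⇒ (c0=-1, c1=-83/8, c2=0)
macro 4: S0 reads c2=0 → after 1×micro: 0; S1 reads c2=0 → after 1×micro: -249/16; S2 reads c0=-1 → after 1×micro: 0 ⇒ (c0=0, c1=-249/16, c2=0)
macro 5: S0 reads c2=0 → after 1×micro: 0; S1 reads c2=0 → after 1×micro: -747/32; S2 reads c0=0 → after 1×micro: 2 ⇒ (c0=0, c1=-747/32, c2=2)
macro 6: S0 reads c2=2 → after 1×micro: -2; S1 reads c2=2 → after 1×micro: -2369/64; S2 reads c0=0 → after 1×micro: 2 ⇒ (c0=-2, c1=-2369/64, c2=2)
macro 7: S0 reads c2=2 → after 1×micro: -2; S1 reads c2=2 → after 1×micro: -7363/128; S2 reads c0=-2 → after 1×micro: 0 ⇒ (c0=-2, c1=-7363/128, c2=0)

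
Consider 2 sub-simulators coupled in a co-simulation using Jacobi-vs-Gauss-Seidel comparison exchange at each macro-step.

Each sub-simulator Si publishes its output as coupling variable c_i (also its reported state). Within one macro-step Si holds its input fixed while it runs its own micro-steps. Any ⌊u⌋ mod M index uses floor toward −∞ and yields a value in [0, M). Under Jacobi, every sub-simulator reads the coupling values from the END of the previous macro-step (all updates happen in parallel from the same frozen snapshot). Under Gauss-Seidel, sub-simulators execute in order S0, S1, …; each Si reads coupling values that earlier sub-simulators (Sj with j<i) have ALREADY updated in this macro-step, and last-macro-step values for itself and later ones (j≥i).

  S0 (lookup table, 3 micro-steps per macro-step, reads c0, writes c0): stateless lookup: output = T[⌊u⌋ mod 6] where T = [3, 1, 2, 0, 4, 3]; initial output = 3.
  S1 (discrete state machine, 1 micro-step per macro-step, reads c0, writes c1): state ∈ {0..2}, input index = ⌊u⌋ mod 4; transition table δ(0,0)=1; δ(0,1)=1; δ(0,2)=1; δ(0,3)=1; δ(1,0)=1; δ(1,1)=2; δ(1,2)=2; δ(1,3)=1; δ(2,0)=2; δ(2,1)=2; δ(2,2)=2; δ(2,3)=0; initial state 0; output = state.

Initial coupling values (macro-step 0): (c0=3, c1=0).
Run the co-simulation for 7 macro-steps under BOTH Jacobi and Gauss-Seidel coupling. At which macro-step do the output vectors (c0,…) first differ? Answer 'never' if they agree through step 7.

[Jacobi] macro 1: S0 reads c0=3 → after 3×micro: 0; S1 reads c0=3 → after 1×micro: 1 ⇒ (c0=0, c1=1)
[Jacobi] macro 2: S0 reads c0=0 → after 3×micro: 3; S1 reads c0=0 → after 1×micro: 1 ⇒ (c0=3, c1=1)
[Jacobi] macro 3: S0 reads c0=3 → after 3×micro: 0; S1 reads c0=3 → after 1×micro: 1 ⇒ (c0=0, c1=1)
[Jacobi] macro 4: S0 reads c0=0 → after 3×micro: 3; S1 reads c0=0 → after 1×micro: 1 ⇒ (c0=3, c1=1)
[Jacobi] macro 5: S0 reads c0=3 → after 3×micro: 0; S1 reads c0=3 → after 1×micro: 1 ⇒ (c0=0, c1=1)
[Jacobi] macro 6: S0 reads c0=0 → after 3×micro: 3; S1 reads c0=0 → after 1×micro: 1 ⇒ (c0=3, c1=1)
[Jacobi] macro 7: S0 reads c0=3 → after 3×micro: 0; S1 reads c0=3 → after 1×micro: 1 ⇒ (c0=0, c1=1)
[Gauss-Seidel] macro 1: S0 reads c0=3 → after 3×micro: 0; S1 reads c0=0 → after 1×micro: 1 ⇒ (c0=0, c1=1)
[Gauss-Seidel] macro 2: S0 reads c0=0 → after 3×micro: 3; S1 reads c0=3 → after 1×micro: 1 ⇒ (c0=3, c1=1)
[Gauss-Seidel] macro 3: S0 reads c0=3 → after 3×micro: 0; S1 reads c0=0 → after 1×micro: 1 ⇒ (c0=0, c1=1)
[Gauss-Seidel] macro 4: S0 reads c0=0 → after 3×micro: 3; S1 reads c0=3 → after 1×micro: 1 ⇒ (c0=3, c1=1)
[Gauss-Seidel] macro 5: S0 reads c0=3 → after 3×micro: 0; S1 reads c0=0 → after 1×micro: 1 ⇒ (c0=0, c1=1)
[Gauss-Seidel] macro 6: S0 reads c0=0 → after 3×micro: 3; S1 reads c0=3 → after 1×micro: 1 ⇒ (c0=3, c1=1)
[Gauss-Seidel] macro 7: S0 reads c0=3 → after 3×micro: 0; S1 reads c0=0 → after 1×micro: 1 ⇒ (c0=0, c1=1)

first divergence at macro-step: never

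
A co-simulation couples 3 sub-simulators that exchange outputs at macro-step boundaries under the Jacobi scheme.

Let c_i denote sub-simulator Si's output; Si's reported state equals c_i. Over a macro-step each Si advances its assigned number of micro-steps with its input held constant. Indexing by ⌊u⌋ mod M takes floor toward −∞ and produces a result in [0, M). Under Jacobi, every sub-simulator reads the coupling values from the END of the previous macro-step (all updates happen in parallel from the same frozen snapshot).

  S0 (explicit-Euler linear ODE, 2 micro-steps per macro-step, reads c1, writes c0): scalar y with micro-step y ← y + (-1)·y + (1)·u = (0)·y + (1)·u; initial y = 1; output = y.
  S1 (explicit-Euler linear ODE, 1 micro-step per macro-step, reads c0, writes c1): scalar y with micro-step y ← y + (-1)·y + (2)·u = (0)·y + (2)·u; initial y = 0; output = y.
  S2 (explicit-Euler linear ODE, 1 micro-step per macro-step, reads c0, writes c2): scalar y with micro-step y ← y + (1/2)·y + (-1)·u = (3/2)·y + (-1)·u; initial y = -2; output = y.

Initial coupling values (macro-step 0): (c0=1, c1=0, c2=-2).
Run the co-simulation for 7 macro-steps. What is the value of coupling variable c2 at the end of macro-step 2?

c2 at macro-step 2 = -6

macro 1: S0 reads c1=0 → after 2×micro: 0; S1 reads c0=1 → after 1×micro: 2; S2 reads c0=1 → after 1×micro: -4 ⇒ (c0=0, c1=2, c2=-4)
macro 2: S0 reads c1=2 → after 2×micro: 2; S1 reads c0=0 → after 1×micro: 0; S2 reads c0=0 → after 1×micro: -6 ⇒ (c0=2, c1=0, c2=-6)
macro 3: S0 reads c1=0 → after 2×micro: 0; S1 reads c0=2 → after 1×micro: 4; S2 reads c0=2 → after 1×micro: -11 ⇒ (c0=0, c1=4, c2=-11)
macro 4: S0 reads c1=4 → after 2×micro: 4; S1 reads c0=0 → after 1×micro: 0; S2 reads c0=0 → after 1×micro: -33/2 ⇒ (c0=4, c1=0, c2=-33/2)
macro 5: S0 reads c1=0 → after 2×micro: 0; S1 reads c0=4 → after 1×micro: 8; S2 reads c0=4 → after 1×micro: -115/4 ⇒ (c0=0, c1=8, c2=-115/4)
macro 6: S0 reads c1=8 → after 2×micro: 8; S1 reads c0=0 → after 1×micro: 0; S2 reads c0=0 → after 1×micro: -345/8 ⇒ (c0=8, c1=0, c2=-345/8)
macro 7: S0 reads c1=0 → after 2×micro: 0; S1 reads c0=8 → after 1×micro: 16; S2 reads c0=8 → after 1×micro: -1163/16 ⇒ (c0=0, c1=16, c2=-1163/16)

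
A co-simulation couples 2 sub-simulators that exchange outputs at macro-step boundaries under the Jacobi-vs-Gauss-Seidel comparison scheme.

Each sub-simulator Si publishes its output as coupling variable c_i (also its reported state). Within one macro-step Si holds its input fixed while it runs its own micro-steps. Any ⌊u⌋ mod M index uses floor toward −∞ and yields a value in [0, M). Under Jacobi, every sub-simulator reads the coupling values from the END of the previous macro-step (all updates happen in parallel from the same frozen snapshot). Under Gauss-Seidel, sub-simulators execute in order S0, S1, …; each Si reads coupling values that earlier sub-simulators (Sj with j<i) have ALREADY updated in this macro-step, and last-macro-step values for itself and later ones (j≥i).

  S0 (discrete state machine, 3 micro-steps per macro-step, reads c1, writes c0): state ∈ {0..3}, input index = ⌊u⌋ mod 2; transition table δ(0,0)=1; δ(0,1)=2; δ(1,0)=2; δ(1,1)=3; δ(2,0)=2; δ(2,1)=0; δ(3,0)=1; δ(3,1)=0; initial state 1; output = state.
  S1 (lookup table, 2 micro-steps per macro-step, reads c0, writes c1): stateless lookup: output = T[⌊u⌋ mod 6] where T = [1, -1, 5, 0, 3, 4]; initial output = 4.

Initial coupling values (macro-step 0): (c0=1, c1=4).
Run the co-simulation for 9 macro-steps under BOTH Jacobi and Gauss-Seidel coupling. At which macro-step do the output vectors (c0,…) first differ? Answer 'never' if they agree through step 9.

first divergence at macro-step: 1

[Jacobi] macro 1: S0 reads c1=4 → after 3×micro: 2; S1 reads c0=1 → after 2×micro: -1 ⇒ (c0=2, c1=-1)
[Jacobi] macro 2: S0 reads c1=-1 → after 3×micro: 0; S1 reads c0=2 → after 2×micro: 5 ⇒ (c0=0, c1=5)
[Jacobi] macro 3: S0 reads c1=5 → after 3×micro: 2; S1 reads c0=0 → after 2×micro: 1 ⇒ (c0=2, c1=1)
[Jacobi] macro 4: S0 reads c1=1 → after 3×micro: 0; S1 reads c0=2 → after 2×micro: 5 ⇒ (c0=0, c1=5)
[Jacobi] macro 5: S0 reads c1=5 → after 3×micro: 2; S1 reads c0=0 → after 2×micro: 1 ⇒ (c0=2, c1=1)
[Jacobi] macro 6: S0 reads c1=1 → after 3×micro: 0; S1 reads c0=2 → after 2×micro: 5 ⇒ (c0=0, c1=5)
[Jacobi] macro 7: S0 reads c1=5 → after 3×micro: 2; S1 reads c0=0 → after 2×micro: 1 ⇒ (c0=2, c1=1)
[Jacobi] macro 8: S0 reads c1=1 → after 3×micro: 0; S1 reads c0=2 → after 2×micro: 5 ⇒ (c0=0, c1=5)
[Jacobi] macro 9: S0 reads c1=5 → after 3×micro: 2; S1 reads c0=0 → after 2×micro: 1 ⇒ (c0=2, c1=1)
[Gauss-Seidel] macro 1: S0 reads c1=4 → after 3×micro: 2; S1 reads c0=2 → after 2×micro: 5 ⇒ (c0=2, c1=5)
[Gauss-Seidel] macro 2: S0 reads c1=5 → after 3×micro: 0; S1 reads c0=0 → after 2×micro: 1 ⇒ (c0=0, c1=1)
[Gauss-Seidel] macro 3: S0 reads c1=1 → after 3×micro: 2; S1 reads c0=2 → after 2×micro: 5 ⇒ (c0=2, c1=5)
[Gauss-Seidel] macro 4: S0 reads c1=5 → after 3×micro: 0; S1 reads c0=0 → after 2×micro: 1 ⇒ (c0=0, c1=1)
[Gauss-Seidel] macro 5: S0 reads c1=1 → after 3×micro: 2; S1 reads c0=2 → after 2×micro: 5 ⇒ (c0=2, c1=5)
[Gauss-Seidel] macro 6: S0 reads c1=5 → after 3×micro: 0; S1 reads c0=0 → after 2×micro: 1 ⇒ (c0=0, c1=1)
[Gauss-Seidel] macro 7: S0 reads c1=1 → after 3×micro: 2; S1 reads c0=2 → after 2×micro: 5 ⇒ (c0=2, c1=5)
[Gauss-Seidel] macro 8: S0 reads c1=5 → after 3×micro: 0; S1 reads c0=0 → after 2×micro: 1 ⇒ (c0=0, c1=1)
[Gauss-Seidel] macro 9: S0 reads c1=1 → after 3×micro: 2; S1 reads c0=2 → after 2×micro: 5 ⇒ (c0=2, c1=5)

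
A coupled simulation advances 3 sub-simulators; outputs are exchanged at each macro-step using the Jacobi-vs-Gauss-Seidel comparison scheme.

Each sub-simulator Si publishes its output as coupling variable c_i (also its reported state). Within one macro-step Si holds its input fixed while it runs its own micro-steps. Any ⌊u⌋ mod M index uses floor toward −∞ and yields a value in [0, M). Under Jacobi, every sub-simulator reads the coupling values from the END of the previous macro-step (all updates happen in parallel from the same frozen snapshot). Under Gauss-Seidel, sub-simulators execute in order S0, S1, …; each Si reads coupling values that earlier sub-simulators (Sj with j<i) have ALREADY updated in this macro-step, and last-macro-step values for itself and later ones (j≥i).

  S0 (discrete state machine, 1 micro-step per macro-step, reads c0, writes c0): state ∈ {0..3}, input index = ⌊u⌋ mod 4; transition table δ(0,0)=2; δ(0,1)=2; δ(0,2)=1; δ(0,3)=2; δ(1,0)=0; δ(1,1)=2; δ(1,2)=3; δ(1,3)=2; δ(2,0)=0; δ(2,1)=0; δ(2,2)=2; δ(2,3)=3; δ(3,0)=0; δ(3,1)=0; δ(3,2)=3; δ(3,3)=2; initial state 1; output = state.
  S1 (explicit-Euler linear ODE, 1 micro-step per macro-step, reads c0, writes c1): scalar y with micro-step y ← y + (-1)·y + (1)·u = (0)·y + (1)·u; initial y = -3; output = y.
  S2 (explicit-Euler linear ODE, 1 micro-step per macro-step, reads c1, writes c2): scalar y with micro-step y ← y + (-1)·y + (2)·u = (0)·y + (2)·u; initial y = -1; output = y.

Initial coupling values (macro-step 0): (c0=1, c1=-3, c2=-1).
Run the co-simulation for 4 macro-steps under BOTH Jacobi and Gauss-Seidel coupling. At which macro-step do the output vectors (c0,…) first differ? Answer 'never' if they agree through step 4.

[Jacobi] macro 1: S0 reads c0=1 → after 1×micro: 2; S1 reads c0=1 → after 1×micro: 1; S2 reads c1=-3 → after 1×micro: -6 ⇒ (c0=2, c1=1, c2=-6)
[Jacobi] macro 2: S0 reads c0=2 → after 1×micro: 2; S1 reads c0=2 → after 1×micro: 2; S2 reads c1=1 → after 1×micro: 2 ⇒ (c0=2, c1=2, c2=2)
[Jacobi] macro 3: S0 reads c0=2 → after 1×micro: 2; S1 reads c0=2 → after 1×micro: 2; S2 reads c1=2 → after 1×micro: 4 ⇒ (c0=2, c1=2, c2=4)
[Jacobi] macro 4: S0 reads c0=2 → after 1×micro: 2; S1 reads c0=2 → after 1×micro: 2; S2 reads c1=2 → after 1×micro: 4 ⇒ (c0=2, c1=2, c2=4)
[Gauss-Seidel] macro 1: S0 reads c0=1 → after 1×micro: 2; S1 reads c0=2 → after 1×micro: 2; S2 reads c1=2 → after 1×micro: 4 ⇒ (c0=2, c1=2, c2=4)
[Gauss-Seidel] macro 2: S0 reads c0=2 → after 1×micro: 2; S1 reads c0=2 → after 1×micro: 2; S2 reads c1=2 → after 1×micro: 4 ⇒ (c0=2, c1=2, c2=4)
[Gauss-Seidel] macro 3: S0 reads c0=2 → after 1×micro: 2; S1 reads c0=2 → after 1×micro: 2; S2 reads c1=2 → after 1×micro: 4 ⇒ (c0=2, c1=2, c2=4)
[Gauss-Seidel] macro 4: S0 reads c0=2 → after 1×micro: 2; S1 reads c0=2 → after 1×micro: 2; S2 reads c1=2 → after 1×micro: 4 ⇒ (c0=2, c1=2, c2=4)

first divergence at macro-step: 1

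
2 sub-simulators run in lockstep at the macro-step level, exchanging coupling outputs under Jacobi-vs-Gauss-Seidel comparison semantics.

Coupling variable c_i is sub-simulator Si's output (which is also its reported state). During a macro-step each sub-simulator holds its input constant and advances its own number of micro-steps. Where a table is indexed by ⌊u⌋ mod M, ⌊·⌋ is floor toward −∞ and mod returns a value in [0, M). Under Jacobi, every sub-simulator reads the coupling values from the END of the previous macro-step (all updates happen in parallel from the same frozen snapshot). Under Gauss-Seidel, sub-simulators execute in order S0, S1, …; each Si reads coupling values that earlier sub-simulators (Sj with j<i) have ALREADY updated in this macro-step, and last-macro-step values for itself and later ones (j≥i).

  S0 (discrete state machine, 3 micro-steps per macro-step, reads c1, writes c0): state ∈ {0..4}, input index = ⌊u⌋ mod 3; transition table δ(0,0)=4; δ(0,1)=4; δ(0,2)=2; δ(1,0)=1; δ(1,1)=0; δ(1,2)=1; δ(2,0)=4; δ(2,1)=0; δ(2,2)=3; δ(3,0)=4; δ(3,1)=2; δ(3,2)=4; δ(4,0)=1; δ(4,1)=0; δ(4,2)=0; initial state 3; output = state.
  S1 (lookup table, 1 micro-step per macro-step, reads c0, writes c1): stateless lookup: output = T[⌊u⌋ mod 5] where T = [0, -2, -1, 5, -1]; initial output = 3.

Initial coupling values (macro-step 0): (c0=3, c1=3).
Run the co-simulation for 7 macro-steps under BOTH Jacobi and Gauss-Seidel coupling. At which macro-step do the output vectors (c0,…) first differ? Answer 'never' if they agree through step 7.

first divergence at macro-step: 1

[Jacobi] macro 1: S0 reads c1=3 → after 3×micro: 1; S1 reads c0=3 → after 1×micro: 5 ⇒ (c0=1, c1=5)
[Jacobi] macro 2: S0 reads c1=5 → after 3×micro: 1; S1 reads c0=1 → after 1×micro: -2 ⇒ (c0=1, c1=-2)
[Jacobi] macro 3: S0 reads c1=-2 → after 3×micro: 0; S1 reads c0=1 → after 1×micro: -2 ⇒ (c0=0, c1=-2)
[Jacobi] macro 4: S0 reads c1=-2 → after 3×micro: 4; S1 reads c0=0 → after 1×micro: 0 ⇒ (c0=4, c1=0)
[Jacobi] macro 5: S0 reads c1=0 → after 3×micro: 1; S1 reads c0=4 → after 1×micro: -1 ⇒ (c0=1, c1=-1)
[Jacobi] macro 6: S0 reads c1=-1 → after 3×micro: 1; S1 reads c0=1 → after 1×micro: -2 ⇒ (c0=1, c1=-2)
[Jacobi] macro 7: S0 reads c1=-2 → after 3×micro: 0; S1 reads c0=1 → after 1×micro: -2 ⇒ (c0=0, c1=-2)
[Gauss-Seidel] macro 1: S0 reads c1=3 → after 3×micro: 1; S1 reads c0=1 → after 1×micro: -2 ⇒ (c0=1, c1=-2)
[Gauss-Seidel] macro 2: S0 reads c1=-2 → after 3×micro: 0; S1 reads c0=0 → after 1×micro: 0 ⇒ (c0=0, c1=0)
[Gauss-Seidel] macro 3: S0 reads c1=0 → after 3×micro: 1; S1 reads c0=1 → after 1×micro: -2 ⇒ (c0=1, c1=-2)
[Gauss-Seidel] macro 4: S0 reads c1=-2 → after 3×micro: 0; S1 reads c0=0 → after 1×micro: 0 ⇒ (c0=0, c1=0)
[Gauss-Seidel] macro 5: S0 reads c1=0 → after 3×micro: 1; S1 reads c0=1 → after 1×micro: -2 ⇒ (c0=1, c1=-2)
[Gauss-Seidel] macro 6: S0 reads c1=-2 → after 3×micro: 0; S1 reads c0=0 → after 1×micro: 0 ⇒ (c0=0, c1=0)
[Gauss-Seidel] macro 7: S0 reads c1=0 → after 3×micro: 1; S1 reads c0=1 → after 1×micro: -2 ⇒ (c0=1, c1=-2)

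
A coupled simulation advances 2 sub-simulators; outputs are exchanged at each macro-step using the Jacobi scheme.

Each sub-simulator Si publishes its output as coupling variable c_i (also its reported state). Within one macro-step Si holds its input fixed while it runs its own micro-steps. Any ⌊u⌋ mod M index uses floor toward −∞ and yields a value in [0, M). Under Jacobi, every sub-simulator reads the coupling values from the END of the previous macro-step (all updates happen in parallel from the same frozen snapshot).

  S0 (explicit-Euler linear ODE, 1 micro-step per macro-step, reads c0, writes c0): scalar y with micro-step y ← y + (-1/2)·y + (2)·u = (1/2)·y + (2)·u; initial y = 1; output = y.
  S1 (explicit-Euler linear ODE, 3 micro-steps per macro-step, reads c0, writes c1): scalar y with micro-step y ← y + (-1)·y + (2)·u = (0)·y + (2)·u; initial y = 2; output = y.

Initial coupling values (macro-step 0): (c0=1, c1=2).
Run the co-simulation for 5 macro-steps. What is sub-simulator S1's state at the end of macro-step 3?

S1 state at macro-step 3 = 25/2

macro 1: S0 reads c0=1 → after 1×micro: 5/2; S1 reads c0=1 → after 3×micro: 2 ⇒ (c0=5/2, c1=2)
macro 2: S0 reads c0=5/2 → after 1×micro: 25/4; S1 reads c0=5/2 → after 3×micro: 5 ⇒ (c0=25/4, c1=5)
macro 3: S0 reads c0=25/4 → after 1×micro: 125/8; S1 reads c0=25/4 → after 3×micro: 25/2 ⇒ (c0=125/8, c1=25/2)
macro 4: S0 reads c0=125/8 → after 1×micro: 625/16; S1 reads c0=125/8 → after 3×micro: 125/4 ⇒ (c0=625/16, c1=125/4)
macro 5: S0 reads c0=625/16 → after 1×micro: 3125/32; S1 reads c0=625/16 → after 3×micro: 625/8 ⇒ (c0=3125/32, c1=625/8)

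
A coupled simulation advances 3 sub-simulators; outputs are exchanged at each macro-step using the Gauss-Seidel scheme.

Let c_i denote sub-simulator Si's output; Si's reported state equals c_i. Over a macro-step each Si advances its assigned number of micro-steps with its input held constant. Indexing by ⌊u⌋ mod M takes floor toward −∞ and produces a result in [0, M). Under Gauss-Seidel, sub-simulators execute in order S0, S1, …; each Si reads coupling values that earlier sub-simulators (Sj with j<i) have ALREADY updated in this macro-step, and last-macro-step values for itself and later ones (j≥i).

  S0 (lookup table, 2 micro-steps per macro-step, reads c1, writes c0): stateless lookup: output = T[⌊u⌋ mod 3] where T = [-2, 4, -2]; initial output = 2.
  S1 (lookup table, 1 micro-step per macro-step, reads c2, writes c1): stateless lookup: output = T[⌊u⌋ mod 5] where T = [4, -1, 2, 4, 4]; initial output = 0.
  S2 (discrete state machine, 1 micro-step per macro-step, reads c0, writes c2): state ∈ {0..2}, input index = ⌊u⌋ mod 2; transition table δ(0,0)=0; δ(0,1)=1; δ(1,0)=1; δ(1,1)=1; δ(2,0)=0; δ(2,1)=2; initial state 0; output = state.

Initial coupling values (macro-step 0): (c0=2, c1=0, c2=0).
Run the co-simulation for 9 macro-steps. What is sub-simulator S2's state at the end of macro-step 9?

S2 state at macro-step 9 = 0

macro 1: S0 reads c1=0 → after 2×micro: -2; S1 reads c2=0 → after 1×micro: 4; S2 reads c0=-2 → after 1×micro: 0 ⇒ (c0=-2, c1=4, c2=0)
macro 2: S0 reads c1=4 → after 2×micro: 4; S1 reads c2=0 → after 1×micro: 4; S2 reads c0=4 → after 1×micro: 0 ⇒ (c0=4, c1=4, c2=0)
macro 3: S0 reads c1=4 → after 2×micro: 4; S1 reads c2=0 → after 1×micro: 4; S2 reads c0=4 → after 1×micro: 0 ⇒ (c0=4, c1=4, c2=0)
macro 4: S0 reads c1=4 → after 2×micro: 4; S1 reads c2=0 → after 1×micro: 4; S2 reads c0=4 → after 1×micro: 0 ⇒ (c0=4, c1=4, c2=0)
macro 5: S0 reads c1=4 → after 2×micro: 4; S1 reads c2=0 → after 1×micro: 4; S2 reads c0=4 → after 1×micro: 0 ⇒ (c0=4, c1=4, c2=0)
macro 6: S0 reads c1=4 → after 2×micro: 4; S1 reads c2=0 → after 1×micro: 4; S2 reads c0=4 → after 1×micro: 0 ⇒ (c0=4, c1=4, c2=0)
macro 7: S0 reads c1=4 → after 2×micro: 4; S1 reads c2=0 → after 1×micro: 4; S2 reads c0=4 → after 1×micro: 0 ⇒ (c0=4, c1=4, c2=0)
macro 8: S0 reads c1=4 → after 2×micro: 4; S1 reads c2=0 → after 1×micro: 4; S2 reads c0=4 → after 1×micro: 0 ⇒ (c0=4, c1=4, c2=0)
macro 9: S0 reads c1=4 → after 2×micro: 4; S1 reads c2=0 → after 1×micro: 4; S2 reads c0=4 → after 1×micro: 0 ⇒ (c0=4, c1=4, c2=0)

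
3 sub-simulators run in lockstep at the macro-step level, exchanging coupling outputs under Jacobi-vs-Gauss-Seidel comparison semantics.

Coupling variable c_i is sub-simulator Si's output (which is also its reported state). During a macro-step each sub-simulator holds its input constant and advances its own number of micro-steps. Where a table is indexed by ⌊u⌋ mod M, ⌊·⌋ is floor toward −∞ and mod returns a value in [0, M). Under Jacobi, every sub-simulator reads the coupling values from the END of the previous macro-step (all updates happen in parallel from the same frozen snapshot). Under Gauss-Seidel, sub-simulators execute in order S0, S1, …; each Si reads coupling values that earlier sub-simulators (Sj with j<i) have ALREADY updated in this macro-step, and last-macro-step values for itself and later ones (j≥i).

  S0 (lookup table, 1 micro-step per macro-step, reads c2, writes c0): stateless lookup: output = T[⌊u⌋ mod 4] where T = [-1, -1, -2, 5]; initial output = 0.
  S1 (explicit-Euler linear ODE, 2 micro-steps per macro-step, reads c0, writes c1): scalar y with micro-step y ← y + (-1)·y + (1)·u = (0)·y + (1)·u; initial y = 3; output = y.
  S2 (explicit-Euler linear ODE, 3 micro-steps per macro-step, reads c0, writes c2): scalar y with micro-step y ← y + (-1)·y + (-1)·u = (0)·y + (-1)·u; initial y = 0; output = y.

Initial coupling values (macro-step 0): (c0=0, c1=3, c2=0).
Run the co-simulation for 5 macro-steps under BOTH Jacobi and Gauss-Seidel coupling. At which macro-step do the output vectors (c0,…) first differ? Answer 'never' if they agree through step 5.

[Jacobi] macro 1: S0 reads c2=0 → after 1×micro: -1; S1 reads c0=0 → after 2×micro: 0; S2 reads c0=0 → after 3×micro: 0 ⇒ (c0=-1, c1=0, c2=0)
[Jacobi] macro 2: S0 reads c2=0 → after 1×micro: -1; S1 reads c0=-1 → after 2×micro: -1; S2 reads c0=-1 → after 3×micro: 1 ⇒ (c0=-1, c1=-1, c2=1)
[Jacobi] macro 3: S0 reads c2=1 → after 1×micro: -1; S1 reads c0=-1 → after 2×micro: -1; S2 reads c0=-1 → after 3×micro: 1 ⇒ (c0=-1, c1=-1, c2=1)
[Jacobi] macro 4: S0 reads c2=1 → after 1×micro: -1; S1 reads c0=-1 → after 2×micro: -1; S2 reads c0=-1 → after 3×micro: 1 ⇒ (c0=-1, c1=-1, c2=1)
[Jacobi] macro 5: S0 reads c2=1 → after 1×micro: -1; S1 reads c0=-1 → after 2×micro: -1; S2 reads c0=-1 → after 3×micro: 1 ⇒ (c0=-1, c1=-1, c2=1)
[Gauss-Seidel] macro 1: S0 reads c2=0 → after 1×micro: -1; S1 reads c0=-1 → after 2×micro: -1; S2 reads c0=-1 → after 3×micro: 1 ⇒ (c0=-1, c1=-1, c2=1)
[Gauss-Seidel] macro 2: S0 reads c2=1 → after 1×micro: -1; S1 reads c0=-1 → after 2×micro: -1; S2 reads c0=-1 → after 3×micro: 1 ⇒ (c0=-1, c1=-1, c2=1)
[Gauss-Seidel] macro 3: S0 reads c2=1 → after 1×micro: -1; S1 reads c0=-1 → after 2×micro: -1; S2 reads c0=-1 → after 3×micro: 1 ⇒ (c0=-1, c1=-1, c2=1)
[Gauss-Seidel] macro 4: S0 reads c2=1 → after 1×micro: -1; S1 reads c0=-1 → after 2×micro: -1; S2 reads c0=-1 → after 3×micro: 1 ⇒ (c0=-1, c1=-1, c2=1)
[Gauss-Seidel] macro 5: S0 reads c2=1 → after 1×micro: -1; S1 reads c0=-1 → after 2×micro: -1; S2 reads c0=-1 → after 3×micro: 1 ⇒ (c0=-1, c1=-1, c2=1)

first divergence at macro-step: 1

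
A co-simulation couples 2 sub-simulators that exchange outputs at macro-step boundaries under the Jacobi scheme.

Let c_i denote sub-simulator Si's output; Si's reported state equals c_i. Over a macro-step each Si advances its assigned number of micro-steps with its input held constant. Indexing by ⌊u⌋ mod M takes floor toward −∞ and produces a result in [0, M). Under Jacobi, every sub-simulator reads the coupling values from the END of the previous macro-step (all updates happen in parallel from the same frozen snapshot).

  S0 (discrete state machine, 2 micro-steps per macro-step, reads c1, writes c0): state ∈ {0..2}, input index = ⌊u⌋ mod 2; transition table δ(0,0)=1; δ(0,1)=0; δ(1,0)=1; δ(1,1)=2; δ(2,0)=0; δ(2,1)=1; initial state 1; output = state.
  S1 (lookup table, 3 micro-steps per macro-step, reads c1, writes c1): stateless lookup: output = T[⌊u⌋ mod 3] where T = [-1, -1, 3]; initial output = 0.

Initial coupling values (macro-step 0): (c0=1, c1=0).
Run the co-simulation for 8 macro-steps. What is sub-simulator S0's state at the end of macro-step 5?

S0 state at macro-step 5 = 1

macro 1: S0 reads c1=0 → after 2×micro: 1; S1 reads c1=0 → after 3×micro: -1 ⇒ (c0=1, c1=-1)
macro 2: S0 reads c1=-1 → after 2×micro: 1; S1 reads c1=-1 → after 3×micro: 3 ⇒ (c0=1, c1=3)
macro 3: S0 reads c1=3 → after 2×micro: 1; S1 reads c1=3 → after 3×micro: -1 ⇒ (c0=1, c1=-1)
macro 4: S0 reads c1=-1 → after 2×micro: 1; S1 reads c1=-1 → after 3×micro: 3 ⇒ (c0=1, c1=3)
macro 5: S0 reads c1=3 → after 2×micro: 1; S1 reads c1=3 → after 3×micro: -1 ⇒ (c0=1, c1=-1)
macro 6: S0 reads c1=-1 → after 2×micro: 1; S1 reads c1=-1 → after 3×micro: 3 ⇒ (c0=1, c1=3)
macro 7: S0 reads c1=3 → after 2×micro: 1; S1 reads c1=3 → after 3×micro: -1 ⇒ (c0=1, c1=-1)
macro 8: S0 reads c1=-1 → after 2×micro: 1; S1 reads c1=-1 → after 3×micro: 3 ⇒ (c0=1, c1=3)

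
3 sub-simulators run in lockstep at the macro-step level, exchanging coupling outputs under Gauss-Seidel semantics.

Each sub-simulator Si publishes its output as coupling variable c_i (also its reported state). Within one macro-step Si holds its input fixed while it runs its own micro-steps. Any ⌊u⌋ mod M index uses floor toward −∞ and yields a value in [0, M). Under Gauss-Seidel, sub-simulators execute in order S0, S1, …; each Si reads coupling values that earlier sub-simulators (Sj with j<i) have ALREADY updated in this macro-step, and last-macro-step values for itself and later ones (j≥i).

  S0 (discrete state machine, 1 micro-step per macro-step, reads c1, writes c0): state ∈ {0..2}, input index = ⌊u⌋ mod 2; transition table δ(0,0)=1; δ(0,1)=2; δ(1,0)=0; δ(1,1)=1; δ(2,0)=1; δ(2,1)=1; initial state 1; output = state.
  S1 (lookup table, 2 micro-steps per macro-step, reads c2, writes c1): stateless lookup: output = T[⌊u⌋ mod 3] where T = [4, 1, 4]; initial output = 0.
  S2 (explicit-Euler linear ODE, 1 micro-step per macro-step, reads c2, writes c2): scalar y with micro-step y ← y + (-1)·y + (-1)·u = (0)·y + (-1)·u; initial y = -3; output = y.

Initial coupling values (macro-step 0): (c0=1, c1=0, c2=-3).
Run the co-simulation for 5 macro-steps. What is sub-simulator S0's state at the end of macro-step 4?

S0 state at macro-step 4 = 1

macro 1: S0 reads c1=0 → after 1×micro: 0; S1 reads c2=-3 → after 2×micro: 4; S2 reads c2=-3 → after 1×micro: 3 ⇒ (c0=0, c1=4, c2=3)
macro 2: S0 reads c1=4 → after 1×micro: 1; S1 reads c2=3 → after 2×micro: 4; S2 reads c2=3 → after 1×micro: -3 ⇒ (c0=1, c1=4, c2=-3)
macro 3: S0 reads c1=4 → after 1×micro: 0; S1 reads c2=-3 → after 2×micro: 4; S2 reads c2=-3 → after 1×micro: 3 ⇒ (c0=0, c1=4, c2=3)
macro 4: S0 reads c1=4 → after 1×micro: 1; S1 reads c2=3 → after 2×micro: 4; S2 reads c2=3 → after 1×micro: -3 ⇒ (c0=1, c1=4, c2=-3)
macro 5: S0 reads c1=4 → after 1×micro: 0; S1 reads c2=-3 → after 2×micro: 4; S2 reads c2=-3 → after 1×micro: 3 ⇒ (c0=0, c1=4, c2=3)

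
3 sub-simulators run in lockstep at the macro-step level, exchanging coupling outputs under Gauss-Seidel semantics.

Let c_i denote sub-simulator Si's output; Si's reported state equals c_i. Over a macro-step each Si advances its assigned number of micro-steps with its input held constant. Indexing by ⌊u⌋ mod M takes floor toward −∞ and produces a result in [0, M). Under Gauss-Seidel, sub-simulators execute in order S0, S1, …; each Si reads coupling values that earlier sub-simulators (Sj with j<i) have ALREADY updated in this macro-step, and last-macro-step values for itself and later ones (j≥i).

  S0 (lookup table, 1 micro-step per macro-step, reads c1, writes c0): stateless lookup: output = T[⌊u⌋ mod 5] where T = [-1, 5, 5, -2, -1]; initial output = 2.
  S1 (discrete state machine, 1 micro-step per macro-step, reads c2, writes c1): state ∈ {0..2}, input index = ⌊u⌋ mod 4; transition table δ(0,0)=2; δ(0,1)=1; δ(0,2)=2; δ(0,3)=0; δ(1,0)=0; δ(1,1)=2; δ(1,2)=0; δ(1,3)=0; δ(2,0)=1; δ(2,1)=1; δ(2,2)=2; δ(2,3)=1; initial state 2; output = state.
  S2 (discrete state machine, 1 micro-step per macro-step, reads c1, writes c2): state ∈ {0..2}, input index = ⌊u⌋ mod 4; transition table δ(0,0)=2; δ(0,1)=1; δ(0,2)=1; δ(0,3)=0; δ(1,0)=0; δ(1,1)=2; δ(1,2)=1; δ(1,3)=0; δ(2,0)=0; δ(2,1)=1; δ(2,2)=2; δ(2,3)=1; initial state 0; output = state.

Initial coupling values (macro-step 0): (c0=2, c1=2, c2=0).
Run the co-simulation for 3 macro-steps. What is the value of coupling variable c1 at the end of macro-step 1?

c1 at macro-step 1 = 1

macro 1: S0 reads c1=2 → after 1×micro: 5; S1 reads c2=0 → after 1×micro: 1; S2 reads c1=1 → after 1×micro: 1 ⇒ (c0=5, c1=1, c2=1)
macro 2: S0 reads c1=1 → after 1×micro: 5; S1 reads c2=1 → after 1×micro: 2; S2 reads c1=2 → after 1×micro: 1 ⇒ (c0=5, c1=2, c2=1)
macro 3: S0 reads c1=2 → after 1×micro: 5; S1 reads c2=1 → after 1×micro: 1; S2 reads c1=1 → after 1×micro: 2 ⇒ (c0=5, c1=1, c2=2)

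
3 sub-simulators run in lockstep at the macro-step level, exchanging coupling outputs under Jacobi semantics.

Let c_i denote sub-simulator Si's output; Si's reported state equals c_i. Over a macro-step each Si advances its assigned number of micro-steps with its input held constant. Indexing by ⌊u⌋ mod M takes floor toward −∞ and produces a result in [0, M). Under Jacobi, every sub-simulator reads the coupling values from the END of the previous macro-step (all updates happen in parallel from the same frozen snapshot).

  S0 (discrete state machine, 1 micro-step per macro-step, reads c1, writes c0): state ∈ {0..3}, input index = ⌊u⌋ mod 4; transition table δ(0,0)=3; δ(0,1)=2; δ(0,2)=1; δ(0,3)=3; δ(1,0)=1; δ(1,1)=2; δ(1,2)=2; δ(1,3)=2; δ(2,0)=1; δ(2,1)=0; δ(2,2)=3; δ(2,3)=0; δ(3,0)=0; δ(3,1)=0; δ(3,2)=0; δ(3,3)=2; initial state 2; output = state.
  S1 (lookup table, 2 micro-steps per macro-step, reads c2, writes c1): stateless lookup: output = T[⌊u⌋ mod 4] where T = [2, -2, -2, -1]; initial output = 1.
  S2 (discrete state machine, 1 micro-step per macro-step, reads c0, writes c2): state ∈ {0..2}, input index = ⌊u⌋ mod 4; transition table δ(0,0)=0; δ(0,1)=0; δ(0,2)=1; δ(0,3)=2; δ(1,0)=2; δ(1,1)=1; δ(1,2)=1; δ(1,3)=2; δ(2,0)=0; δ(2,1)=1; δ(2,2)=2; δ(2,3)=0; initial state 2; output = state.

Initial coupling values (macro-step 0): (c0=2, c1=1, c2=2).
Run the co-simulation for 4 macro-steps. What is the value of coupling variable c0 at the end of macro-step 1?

c0 at macro-step 1 = 0

macro 1: S0 reads c1=1 → after 1×micro: 0; S1 reads c2=2 → after 2×micro: -2; S2 reads c0=2 → after 1×micro: 2 ⇒ (c0=0, c1=-2, c2=2)
macro 2: S0 reads c1=-2 → after 1×micro: 1; S1 reads c2=2 → after 2×micro: -2; S2 reads c0=0 → after 1×micro: 0 ⇒ (c0=1, c1=-2, c2=0)
macro 3: S0 reads c1=-2 → after 1×micro: 2; S1 reads c2=0 → after 2×micro: 2; S2 reads c0=1 → after 1×micro: 0 ⇒ (c0=2, c1=2, c2=0)
macro 4: S0 reads c1=2 → after 1×micro: 3; S1 reads c2=0 → after 2×micro: 2; S2 reads c0=2 → after 1×micro: 1 ⇒ (c0=3, c1=2, c2=1)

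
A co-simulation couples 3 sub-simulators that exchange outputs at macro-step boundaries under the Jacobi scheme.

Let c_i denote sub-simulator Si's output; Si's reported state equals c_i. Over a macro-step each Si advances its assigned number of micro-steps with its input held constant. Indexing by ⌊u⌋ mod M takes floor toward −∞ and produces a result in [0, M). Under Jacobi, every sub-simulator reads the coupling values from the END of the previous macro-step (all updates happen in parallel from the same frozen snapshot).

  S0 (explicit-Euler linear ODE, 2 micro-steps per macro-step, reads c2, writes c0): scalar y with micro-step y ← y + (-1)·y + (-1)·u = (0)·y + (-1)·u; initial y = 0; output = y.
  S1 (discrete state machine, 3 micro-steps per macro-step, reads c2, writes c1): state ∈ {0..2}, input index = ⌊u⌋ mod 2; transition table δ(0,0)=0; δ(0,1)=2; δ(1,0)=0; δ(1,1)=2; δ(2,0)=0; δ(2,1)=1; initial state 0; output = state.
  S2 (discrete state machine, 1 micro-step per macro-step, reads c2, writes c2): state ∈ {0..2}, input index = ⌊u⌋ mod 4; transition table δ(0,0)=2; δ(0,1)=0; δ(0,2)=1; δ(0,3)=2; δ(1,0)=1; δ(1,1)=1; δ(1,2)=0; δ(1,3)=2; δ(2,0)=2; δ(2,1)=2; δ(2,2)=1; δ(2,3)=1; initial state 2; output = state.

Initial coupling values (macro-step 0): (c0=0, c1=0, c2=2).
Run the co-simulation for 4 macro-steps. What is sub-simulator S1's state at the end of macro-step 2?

macro 1: S0 reads c2=2 → after 2×micro: -2; S1 reads c2=2 → after 3×micro: 0; S2 reads c2=2 → after 1×micro: 1 ⇒ (c0=-2, c1=0, c2=1)
macro 2: S0 reads c2=1 → after 2×micro: -1; S1 reads c2=1 → after 3×micro: 2; S2 reads c2=1 → after 1×micro: 1 ⇒ (c0=-1, c1=2, c2=1)
macro 3: S0 reads c2=1 → after 2×micro: -1; S1 reads c2=1 → after 3×micro: 1; S2 reads c2=1 → after 1×micro: 1 ⇒ (c0=-1, c1=1, c2=1)
macro 4: S0 reads c2=1 → after 2×micro: -1; S1 reads c2=1 → after 3×micro: 2; S2 reads c2=1 → after 1×micro: 1 ⇒ (c0=-1, c1=2, c2=1)

S1 state at macro-step 2 = 2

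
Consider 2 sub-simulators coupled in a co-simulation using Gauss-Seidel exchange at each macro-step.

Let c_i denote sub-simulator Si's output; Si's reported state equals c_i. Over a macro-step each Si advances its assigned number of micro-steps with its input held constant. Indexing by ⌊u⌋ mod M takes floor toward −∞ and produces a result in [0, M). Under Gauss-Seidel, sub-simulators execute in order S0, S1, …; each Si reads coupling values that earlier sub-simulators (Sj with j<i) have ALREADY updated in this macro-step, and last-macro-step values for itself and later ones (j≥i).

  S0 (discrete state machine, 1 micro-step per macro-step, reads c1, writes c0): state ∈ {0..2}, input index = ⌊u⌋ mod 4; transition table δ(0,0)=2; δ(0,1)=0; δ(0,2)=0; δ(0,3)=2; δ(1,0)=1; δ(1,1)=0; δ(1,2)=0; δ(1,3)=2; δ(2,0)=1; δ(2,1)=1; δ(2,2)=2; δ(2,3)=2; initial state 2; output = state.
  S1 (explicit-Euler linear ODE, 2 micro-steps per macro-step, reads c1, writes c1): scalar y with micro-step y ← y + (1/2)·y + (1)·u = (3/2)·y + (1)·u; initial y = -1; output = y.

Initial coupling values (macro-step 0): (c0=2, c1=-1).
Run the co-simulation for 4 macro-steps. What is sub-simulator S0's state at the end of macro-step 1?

S0 state at macro-step 1 = 2

macro 1: S0 reads c1=-1 → after 1×micro: 2; S1 reads c1=-1 → after 2×micro: -19/4 ⇒ (c0=2, c1=-19/4)
macro 2: S0 reads c1=-19/4 → after 1×micro: 2; S1 reads c1=-19/4 → after 2×micro: -361/16 ⇒ (c0=2, c1=-361/16)
macro 3: S0 reads c1=-361/16 → after 1×micro: 1; S1 reads c1=-361/16 → after 2×micro: -6859/64 ⇒ (c0=1, c1=-6859/64)
macro 4: S0 reads c1=-6859/64 → after 1×micro: 1; S1 reads c1=-6859/64 → after 2×micro: -130321/256 ⇒ (c0=1, c1=-130321/256)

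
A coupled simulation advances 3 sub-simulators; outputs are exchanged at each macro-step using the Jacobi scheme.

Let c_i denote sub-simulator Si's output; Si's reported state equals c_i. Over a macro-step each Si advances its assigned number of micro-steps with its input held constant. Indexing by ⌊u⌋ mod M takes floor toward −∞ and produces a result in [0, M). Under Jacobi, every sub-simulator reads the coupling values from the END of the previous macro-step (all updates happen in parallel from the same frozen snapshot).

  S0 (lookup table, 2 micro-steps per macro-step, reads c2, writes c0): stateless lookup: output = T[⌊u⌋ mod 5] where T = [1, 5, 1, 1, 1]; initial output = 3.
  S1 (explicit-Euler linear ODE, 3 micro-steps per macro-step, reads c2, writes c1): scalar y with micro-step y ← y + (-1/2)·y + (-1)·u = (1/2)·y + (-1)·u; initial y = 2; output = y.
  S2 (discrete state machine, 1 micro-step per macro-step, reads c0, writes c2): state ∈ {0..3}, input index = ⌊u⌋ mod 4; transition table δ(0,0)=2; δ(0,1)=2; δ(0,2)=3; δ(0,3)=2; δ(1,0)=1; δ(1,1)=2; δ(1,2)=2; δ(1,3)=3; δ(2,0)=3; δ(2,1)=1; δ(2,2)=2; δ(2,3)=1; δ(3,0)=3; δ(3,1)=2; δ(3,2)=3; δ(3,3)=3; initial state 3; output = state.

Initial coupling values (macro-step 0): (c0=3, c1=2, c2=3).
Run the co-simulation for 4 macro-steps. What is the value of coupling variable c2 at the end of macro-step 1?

macro 1: S0 reads c2=3 → after 2×micro: 1; S1 reads c2=3 → after 3×micro: -5; S2 reads c0=3 → after 1×micro: 3 ⇒ (c0=1, c1=-5, c2=3)
macro 2: S0 reads c2=3 → after 2×micro: 1; S1 reads c2=3 → after 3×micro: -47/8; S2 reads c0=1 → after 1×micro: 2 ⇒ (c0=1, c1=-47/8, c2=2)
macro 3: S0 reads c2=2 → after 2×micro: 1; S1 reads c2=2 → after 3×micro: -271/64; S2 reads c0=1 → after 1×micro: 1 ⇒ (c0=1, c1=-271/64, c2=1)
macro 4: S0 reads c2=1 → after 2×micro: 5; S1 reads c2=1 → after 3×micro: -1167/512; S2 reads c0=1 → after 1×micro: 2 ⇒ (c0=5, c1=-1167/512, c2=2)

c2 at macro-step 1 = 3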